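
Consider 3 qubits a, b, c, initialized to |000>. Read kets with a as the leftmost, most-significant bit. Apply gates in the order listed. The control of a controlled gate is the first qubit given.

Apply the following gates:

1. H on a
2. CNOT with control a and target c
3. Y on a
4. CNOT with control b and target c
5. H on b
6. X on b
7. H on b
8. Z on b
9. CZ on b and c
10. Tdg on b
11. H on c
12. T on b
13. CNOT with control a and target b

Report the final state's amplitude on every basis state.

The final amplitudes are -I/2 on |000>, I/2 on |001>, 0 on |010>, 0 on |011>, 0 on |100>, 0 on |101>, I/2 on |110>, I/2 on |111>. Key observation: steps 5-8 multiply out to the identity, so the circuit reduces to the remaining gates.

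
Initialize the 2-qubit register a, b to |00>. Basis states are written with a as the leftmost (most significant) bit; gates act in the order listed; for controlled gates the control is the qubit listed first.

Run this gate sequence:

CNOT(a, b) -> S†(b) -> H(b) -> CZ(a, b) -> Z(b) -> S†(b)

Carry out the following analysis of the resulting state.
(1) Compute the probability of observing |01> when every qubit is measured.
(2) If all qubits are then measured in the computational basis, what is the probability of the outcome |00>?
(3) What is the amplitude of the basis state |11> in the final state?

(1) The probability of measuring |01> is 1/2.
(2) The probability of measuring |00> is 1/2.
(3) The final state's coefficient on |11> equals 0.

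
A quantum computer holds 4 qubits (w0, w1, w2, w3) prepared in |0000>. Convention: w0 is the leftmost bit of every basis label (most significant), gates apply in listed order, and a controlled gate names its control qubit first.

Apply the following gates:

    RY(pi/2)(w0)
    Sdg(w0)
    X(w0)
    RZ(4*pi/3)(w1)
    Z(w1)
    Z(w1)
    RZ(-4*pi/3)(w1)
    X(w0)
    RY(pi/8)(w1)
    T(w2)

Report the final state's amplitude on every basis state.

After the circuit, the state carries amplitude sqrt(2)*cos(pi/16)/2 on |0000>, sqrt(2)*sin(pi/16)/2 on |0100>, -sqrt(2)*I*cos(pi/16)/2 on |1000>, -sqrt(2)*I*sin(pi/16)/2 on |1100>, and 0 on every other basis state.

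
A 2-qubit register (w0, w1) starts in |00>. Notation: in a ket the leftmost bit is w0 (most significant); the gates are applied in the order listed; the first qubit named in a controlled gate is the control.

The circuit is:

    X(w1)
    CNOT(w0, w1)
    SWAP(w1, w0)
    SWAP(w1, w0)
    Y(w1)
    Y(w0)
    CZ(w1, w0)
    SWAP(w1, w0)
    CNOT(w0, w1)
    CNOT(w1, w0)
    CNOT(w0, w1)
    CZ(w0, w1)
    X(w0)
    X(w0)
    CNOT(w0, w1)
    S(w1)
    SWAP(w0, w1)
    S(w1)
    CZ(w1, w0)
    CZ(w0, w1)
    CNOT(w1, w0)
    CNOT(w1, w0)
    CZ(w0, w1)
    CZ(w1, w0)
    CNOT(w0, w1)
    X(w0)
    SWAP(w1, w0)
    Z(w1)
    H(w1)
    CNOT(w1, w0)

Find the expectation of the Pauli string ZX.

In the final state, ZX has expectation 0. Key observation: steps 19-24 multiply out to the identity, so the circuit reduces to the remaining gates.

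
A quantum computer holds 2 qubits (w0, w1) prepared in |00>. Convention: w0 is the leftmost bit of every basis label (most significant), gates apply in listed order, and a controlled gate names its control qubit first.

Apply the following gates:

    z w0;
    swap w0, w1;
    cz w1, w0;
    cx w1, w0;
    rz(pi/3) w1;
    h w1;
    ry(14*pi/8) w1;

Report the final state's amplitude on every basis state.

The final amplitudes are sqrt(2)*(sqrt(2 - sqrt(2)) + sqrt(sqrt(2) + 2))*exp(5*I*pi/6)/4 on |00>, sqrt(2)*(-sqrt(2 - sqrt(2)) + sqrt(sqrt(2) + 2))*exp(5*I*pi/6)/4 on |01>, 0 on |10>, 0 on |11>.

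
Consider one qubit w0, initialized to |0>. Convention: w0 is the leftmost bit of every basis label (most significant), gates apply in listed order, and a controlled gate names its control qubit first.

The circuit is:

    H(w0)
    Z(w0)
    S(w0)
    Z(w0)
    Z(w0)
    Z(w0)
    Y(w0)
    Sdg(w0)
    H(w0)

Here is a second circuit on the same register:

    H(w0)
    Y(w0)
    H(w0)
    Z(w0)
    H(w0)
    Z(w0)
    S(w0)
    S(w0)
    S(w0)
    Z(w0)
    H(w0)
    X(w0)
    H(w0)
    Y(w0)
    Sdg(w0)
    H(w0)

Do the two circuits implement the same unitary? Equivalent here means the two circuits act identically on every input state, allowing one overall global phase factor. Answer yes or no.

No: there is an input state on which the two circuits produce genuinely different outputs (not merely differing by a phase).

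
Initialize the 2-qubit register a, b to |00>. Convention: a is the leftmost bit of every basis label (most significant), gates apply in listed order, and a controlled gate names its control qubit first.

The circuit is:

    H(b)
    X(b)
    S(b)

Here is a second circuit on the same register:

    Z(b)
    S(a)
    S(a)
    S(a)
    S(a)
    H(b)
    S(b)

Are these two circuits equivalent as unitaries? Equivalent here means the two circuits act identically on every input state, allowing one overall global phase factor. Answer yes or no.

Yes: on every input state the two circuits agree up to one overall phase factor.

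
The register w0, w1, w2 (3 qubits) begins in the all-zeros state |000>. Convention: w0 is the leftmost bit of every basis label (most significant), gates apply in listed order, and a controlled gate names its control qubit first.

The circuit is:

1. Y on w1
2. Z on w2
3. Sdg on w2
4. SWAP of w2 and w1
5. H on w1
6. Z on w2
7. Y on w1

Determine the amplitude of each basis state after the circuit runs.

The resulting statevector has amplitude -sqrt(2)/2 on |001>, sqrt(2)/2 on |011>, and 0 on every other basis state.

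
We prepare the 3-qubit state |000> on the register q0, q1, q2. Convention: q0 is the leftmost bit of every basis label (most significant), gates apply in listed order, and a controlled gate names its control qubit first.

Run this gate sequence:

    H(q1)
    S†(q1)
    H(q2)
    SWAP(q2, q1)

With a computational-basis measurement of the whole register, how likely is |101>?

A full measurement returns |101> with probability 0.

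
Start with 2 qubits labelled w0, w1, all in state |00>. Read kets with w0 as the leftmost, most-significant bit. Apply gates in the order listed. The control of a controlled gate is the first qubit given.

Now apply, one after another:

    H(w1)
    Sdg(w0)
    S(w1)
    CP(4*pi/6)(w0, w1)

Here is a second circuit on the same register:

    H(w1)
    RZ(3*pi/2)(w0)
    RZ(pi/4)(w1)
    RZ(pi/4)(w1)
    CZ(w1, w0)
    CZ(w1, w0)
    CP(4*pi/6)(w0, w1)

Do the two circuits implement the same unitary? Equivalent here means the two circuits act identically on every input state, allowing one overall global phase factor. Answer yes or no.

Yes: on every input state the two circuits agree up to one overall phase factor.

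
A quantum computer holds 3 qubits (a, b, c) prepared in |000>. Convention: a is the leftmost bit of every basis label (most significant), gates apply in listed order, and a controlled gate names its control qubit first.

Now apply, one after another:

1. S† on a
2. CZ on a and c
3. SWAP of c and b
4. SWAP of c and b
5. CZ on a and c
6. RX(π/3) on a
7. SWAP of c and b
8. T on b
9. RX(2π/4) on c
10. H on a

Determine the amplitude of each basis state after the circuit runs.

The resulting statevector has amplitude sqrt(3)/4 - I/4 on |000>, -1/4 - sqrt(3)*I/4 on |001>, 0 on |010>, 0 on |011>, sqrt(3)/4 + I/4 on |100>, 1/4 - sqrt(3)*I/4 on |101>, 0 on |110>, 0 on |111>.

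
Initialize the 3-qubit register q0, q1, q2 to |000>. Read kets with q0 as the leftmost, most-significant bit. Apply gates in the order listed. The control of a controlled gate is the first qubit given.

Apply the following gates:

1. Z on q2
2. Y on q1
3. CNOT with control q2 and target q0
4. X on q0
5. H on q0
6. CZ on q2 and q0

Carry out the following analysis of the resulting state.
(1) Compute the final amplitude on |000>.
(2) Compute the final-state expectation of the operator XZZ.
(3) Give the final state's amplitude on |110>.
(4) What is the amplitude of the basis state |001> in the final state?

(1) |000> carries amplitude 0 in the final state.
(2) The expectation value of XZZ is 1.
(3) |110> carries amplitude -sqrt(2)*I/2 in the final state.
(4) The amplitude on |001> is 0.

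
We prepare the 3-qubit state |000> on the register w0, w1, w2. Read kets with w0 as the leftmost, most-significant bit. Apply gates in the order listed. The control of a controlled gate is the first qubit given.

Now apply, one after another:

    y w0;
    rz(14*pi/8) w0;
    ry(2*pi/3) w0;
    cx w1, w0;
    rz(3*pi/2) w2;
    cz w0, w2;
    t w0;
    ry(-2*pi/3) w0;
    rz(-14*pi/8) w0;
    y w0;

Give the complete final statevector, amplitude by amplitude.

The resulting statevector has amplitude -3*exp(I*pi/4)/4 - I/4 on |000>, sqrt(3)*(-1 + exp(I*pi/4))/4 on |100>, and 0 on every other basis state.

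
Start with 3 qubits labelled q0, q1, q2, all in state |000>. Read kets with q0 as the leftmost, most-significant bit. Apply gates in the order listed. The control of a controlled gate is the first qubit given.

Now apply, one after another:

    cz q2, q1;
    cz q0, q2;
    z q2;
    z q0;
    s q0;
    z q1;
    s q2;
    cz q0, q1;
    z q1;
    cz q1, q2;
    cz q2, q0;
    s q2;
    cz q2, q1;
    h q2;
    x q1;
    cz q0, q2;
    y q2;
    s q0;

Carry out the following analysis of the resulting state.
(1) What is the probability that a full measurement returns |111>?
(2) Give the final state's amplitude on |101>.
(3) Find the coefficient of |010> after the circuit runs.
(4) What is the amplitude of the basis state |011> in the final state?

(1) Outcome |111> occurs with probability 0.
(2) |101> carries amplitude 0 in the final state.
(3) |010> carries amplitude -sqrt(2)*I/2 in the final state.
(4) |011> carries amplitude sqrt(2)*I/2 in the final state.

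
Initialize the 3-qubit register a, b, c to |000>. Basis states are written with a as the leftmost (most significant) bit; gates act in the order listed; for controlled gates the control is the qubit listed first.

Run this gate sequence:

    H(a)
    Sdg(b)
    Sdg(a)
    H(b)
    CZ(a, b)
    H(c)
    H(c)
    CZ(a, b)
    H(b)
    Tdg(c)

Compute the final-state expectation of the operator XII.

The expectation value of XII is 0. Key observation: the block from step 4 through step 9 cancels to the identity and can be dropped.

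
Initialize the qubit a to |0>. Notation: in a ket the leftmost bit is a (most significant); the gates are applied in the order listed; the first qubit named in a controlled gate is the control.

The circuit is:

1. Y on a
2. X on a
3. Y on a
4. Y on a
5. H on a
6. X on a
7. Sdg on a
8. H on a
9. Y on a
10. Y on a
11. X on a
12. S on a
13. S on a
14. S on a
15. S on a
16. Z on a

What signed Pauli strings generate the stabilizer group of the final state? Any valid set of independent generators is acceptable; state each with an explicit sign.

One valid set of independent stabilizer generators is +Y (any independent generating set of the same group is equally correct). Key observation: steps 12-15 multiply out to the identity, so the circuit reduces to the remaining gates.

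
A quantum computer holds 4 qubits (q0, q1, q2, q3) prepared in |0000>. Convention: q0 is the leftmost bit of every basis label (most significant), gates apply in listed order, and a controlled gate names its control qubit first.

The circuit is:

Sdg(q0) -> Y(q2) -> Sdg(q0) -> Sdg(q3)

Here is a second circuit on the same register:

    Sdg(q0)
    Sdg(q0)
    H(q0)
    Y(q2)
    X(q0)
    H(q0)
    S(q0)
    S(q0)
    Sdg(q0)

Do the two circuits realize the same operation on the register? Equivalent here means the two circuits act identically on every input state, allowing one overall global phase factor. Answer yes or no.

No — the two circuits implement different unitaries, even allowing a global phase.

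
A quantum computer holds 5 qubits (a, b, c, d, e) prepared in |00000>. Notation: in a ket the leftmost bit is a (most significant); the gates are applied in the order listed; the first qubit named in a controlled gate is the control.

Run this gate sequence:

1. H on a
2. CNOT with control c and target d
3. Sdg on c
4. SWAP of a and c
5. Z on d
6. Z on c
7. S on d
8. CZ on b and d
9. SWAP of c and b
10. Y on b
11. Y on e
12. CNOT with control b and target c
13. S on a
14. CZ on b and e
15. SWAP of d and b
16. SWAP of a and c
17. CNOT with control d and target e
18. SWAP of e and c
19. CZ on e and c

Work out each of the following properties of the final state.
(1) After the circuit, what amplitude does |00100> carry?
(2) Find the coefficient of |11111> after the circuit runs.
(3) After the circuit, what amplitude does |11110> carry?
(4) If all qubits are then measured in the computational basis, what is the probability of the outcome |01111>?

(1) |00100> carries amplitude -sqrt(2)/2 in the final state.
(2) |11111> carries amplitude 0 in the final state.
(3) The amplitude on |11110> is 0.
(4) A full measurement returns |01111> with probability 0.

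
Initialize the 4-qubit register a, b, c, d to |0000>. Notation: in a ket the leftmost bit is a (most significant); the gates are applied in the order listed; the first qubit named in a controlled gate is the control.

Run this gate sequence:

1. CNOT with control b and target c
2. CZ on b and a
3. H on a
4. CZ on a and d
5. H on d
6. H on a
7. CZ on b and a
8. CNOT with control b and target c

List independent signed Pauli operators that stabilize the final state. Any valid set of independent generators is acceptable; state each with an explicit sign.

The final state is stabilized by the group generated by +IIIX, +ZIII, +IZII, +IIZI; other independent generating sets are equally valid.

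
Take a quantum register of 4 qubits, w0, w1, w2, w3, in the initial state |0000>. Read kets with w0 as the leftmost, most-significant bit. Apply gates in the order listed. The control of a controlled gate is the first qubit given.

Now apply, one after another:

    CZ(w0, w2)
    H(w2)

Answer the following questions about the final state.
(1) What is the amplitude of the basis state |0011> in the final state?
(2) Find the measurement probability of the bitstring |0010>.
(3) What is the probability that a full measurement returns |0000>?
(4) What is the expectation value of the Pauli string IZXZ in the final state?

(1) |0011> carries amplitude 0 in the final state.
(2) The probability of measuring |0010> is 1/2.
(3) A full measurement returns |0000> with probability 1/2.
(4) The expectation value of IZXZ is 1.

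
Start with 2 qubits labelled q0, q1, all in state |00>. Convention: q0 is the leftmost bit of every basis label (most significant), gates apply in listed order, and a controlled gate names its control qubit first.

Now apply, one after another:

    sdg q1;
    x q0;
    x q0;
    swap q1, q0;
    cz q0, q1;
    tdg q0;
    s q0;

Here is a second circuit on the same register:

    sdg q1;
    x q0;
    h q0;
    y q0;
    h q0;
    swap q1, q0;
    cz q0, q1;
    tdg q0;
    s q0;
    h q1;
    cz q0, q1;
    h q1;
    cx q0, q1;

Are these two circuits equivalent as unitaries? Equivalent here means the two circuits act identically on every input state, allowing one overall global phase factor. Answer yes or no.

No: there is an input state on which the two circuits produce genuinely different outputs (not merely differing by a phase).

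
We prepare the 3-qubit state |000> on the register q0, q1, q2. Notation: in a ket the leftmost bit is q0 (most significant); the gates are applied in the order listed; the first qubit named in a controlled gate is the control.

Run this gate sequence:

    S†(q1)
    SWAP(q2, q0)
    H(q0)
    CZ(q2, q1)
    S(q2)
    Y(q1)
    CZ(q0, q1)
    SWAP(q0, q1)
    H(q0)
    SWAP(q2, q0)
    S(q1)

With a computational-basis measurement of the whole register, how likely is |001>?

A full measurement returns |001> with probability 1/4.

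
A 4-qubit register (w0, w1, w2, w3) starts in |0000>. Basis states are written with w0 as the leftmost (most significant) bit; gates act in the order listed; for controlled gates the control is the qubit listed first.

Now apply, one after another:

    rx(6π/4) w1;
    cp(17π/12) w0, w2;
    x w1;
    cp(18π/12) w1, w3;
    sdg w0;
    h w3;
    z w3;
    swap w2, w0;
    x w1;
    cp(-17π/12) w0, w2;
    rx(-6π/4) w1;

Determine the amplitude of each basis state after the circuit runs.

The resulting statevector has amplitude sqrt(2)/2 on |0000>, -sqrt(2)/2 on |0001>, and 0 on every other basis state.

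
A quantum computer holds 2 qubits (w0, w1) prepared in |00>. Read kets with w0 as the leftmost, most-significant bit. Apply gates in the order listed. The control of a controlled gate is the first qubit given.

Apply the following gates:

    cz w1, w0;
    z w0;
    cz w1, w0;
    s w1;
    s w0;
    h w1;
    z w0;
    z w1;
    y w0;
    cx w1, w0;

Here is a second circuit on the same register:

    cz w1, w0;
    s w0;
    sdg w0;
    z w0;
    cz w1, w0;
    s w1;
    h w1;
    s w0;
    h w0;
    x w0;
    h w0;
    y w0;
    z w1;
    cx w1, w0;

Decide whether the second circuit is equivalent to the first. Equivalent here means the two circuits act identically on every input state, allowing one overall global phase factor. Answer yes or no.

Yes, they are equivalent — the unitaries differ by at most a global phase.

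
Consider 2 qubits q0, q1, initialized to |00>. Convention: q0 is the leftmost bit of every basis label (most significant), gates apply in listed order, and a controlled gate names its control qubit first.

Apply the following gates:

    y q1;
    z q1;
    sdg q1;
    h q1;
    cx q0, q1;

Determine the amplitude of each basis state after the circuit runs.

The resulting statevector has amplitude -sqrt(2)/2 on |00>, sqrt(2)/2 on |01>, 0 on |10>, 0 on |11>.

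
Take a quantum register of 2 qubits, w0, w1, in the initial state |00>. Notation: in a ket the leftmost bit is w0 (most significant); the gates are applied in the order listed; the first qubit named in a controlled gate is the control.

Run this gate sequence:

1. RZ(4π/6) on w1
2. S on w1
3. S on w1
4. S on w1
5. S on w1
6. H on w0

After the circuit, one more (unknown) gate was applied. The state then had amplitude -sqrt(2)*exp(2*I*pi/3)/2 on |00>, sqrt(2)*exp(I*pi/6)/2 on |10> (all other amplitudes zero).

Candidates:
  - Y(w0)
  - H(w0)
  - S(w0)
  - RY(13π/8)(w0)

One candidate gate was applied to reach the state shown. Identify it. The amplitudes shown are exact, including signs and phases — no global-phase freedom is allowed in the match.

The applied gate was S(w0). Key observation: the block from step 2 through step 5 cancels to the identity and can be dropped.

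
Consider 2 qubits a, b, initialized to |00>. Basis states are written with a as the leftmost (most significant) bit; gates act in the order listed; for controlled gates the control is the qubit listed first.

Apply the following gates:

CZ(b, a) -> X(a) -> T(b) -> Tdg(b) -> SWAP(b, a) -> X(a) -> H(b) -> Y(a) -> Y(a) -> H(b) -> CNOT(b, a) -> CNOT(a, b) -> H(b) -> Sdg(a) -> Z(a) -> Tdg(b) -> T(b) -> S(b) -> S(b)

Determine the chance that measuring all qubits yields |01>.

A full measurement returns |01> with probability 1/2.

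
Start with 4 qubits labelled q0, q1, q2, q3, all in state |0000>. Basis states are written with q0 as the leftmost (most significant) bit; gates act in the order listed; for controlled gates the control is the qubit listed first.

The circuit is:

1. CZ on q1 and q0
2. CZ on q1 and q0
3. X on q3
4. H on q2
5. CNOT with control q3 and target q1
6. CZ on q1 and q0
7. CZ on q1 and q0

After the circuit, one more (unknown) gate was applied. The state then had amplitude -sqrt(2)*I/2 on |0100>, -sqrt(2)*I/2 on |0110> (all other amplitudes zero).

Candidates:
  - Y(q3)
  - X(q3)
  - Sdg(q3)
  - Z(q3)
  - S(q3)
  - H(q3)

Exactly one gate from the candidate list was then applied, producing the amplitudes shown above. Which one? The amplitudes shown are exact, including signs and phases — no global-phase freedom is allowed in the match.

It was Y(q3) that produced the state shown.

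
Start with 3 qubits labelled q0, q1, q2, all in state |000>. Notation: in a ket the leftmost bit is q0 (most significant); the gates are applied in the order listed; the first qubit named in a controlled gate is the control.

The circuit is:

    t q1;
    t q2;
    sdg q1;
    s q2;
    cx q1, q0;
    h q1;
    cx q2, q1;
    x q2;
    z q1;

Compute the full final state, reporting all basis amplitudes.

The final amplitudes are sqrt(2)/2 on |001>, -sqrt(2)/2 on |011>, and 0 on every other basis state.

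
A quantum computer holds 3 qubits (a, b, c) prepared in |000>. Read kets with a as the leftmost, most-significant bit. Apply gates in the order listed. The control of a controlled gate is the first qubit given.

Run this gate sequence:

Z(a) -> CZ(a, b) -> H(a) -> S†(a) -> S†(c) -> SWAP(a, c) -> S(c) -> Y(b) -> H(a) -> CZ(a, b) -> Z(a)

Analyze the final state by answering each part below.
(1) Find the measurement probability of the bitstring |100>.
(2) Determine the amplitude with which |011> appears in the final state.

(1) The probability of measuring |100> is 0.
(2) The final state's coefficient on |011> equals I/2.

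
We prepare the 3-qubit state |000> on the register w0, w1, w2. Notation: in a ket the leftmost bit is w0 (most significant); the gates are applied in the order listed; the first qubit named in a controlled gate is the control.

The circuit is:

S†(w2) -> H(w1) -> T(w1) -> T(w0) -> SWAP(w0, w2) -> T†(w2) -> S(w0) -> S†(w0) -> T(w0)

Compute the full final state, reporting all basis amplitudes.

After the circuit, the state carries amplitude sqrt(2)/2 on |000>, sqrt(2)*exp(I*pi/4)/2 on |010>, and 0 on every other basis state. Key observation: gates 7-8 undo each other exactly, leaving only the rest of the circuit to track.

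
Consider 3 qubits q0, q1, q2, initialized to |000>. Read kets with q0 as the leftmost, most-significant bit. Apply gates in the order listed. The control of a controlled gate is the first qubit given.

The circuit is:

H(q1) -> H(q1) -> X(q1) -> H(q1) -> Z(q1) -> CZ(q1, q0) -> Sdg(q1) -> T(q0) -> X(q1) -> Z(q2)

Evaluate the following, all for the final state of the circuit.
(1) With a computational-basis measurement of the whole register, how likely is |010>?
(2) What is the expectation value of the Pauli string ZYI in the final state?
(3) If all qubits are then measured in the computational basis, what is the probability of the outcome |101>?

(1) Outcome |010> occurs with probability 1/2. Key observation: gates 2-5 undo each other exactly, leaving only the rest of the circuit to track.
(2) The expectation value of ZYI is 1.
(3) The probability of measuring |101> is 0.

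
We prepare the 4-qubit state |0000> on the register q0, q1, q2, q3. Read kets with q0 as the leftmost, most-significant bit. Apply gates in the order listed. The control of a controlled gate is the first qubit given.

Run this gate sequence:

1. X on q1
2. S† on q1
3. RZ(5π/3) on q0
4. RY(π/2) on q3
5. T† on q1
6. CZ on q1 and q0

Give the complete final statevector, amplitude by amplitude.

The resulting statevector has amplitude sqrt(2)*exp(5*I*pi/12)/2 on |0100>, sqrt(2)*exp(5*I*pi/12)/2 on |0101>, and 0 on every other basis state.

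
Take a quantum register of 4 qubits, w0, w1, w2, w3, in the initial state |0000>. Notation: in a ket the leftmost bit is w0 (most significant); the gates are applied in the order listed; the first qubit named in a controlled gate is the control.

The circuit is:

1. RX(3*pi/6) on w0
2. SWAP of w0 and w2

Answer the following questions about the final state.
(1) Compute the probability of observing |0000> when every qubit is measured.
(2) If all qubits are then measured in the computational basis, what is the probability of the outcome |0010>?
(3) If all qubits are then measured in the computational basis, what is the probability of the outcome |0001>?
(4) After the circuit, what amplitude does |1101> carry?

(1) A full measurement returns |0000> with probability 1/2.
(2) The probability of measuring |0010> is 1/2.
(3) A full measurement returns |0001> with probability 0.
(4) |1101> carries amplitude 0 in the final state.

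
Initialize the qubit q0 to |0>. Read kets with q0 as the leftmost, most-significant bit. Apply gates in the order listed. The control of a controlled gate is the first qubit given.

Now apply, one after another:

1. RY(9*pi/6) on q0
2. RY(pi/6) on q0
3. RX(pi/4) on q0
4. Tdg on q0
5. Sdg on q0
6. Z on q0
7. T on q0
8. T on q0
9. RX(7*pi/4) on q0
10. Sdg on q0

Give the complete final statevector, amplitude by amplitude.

After the circuit, the state carries amplitude sqrt(6)/8 + sqrt(3)/4 - sqrt(6)*exp(3*I*pi/4)/8 + sqrt(2)*exp(I*pi/4)/8 + sqrt(2)*I/8 + sqrt(3)*exp(3*I*pi/4)/4 on |0>, sqrt(6)/8 - sqrt(6)*exp(3*I*pi/4)/8 - exp(I*pi/4)/4 - sqrt(2)*I/8 - sqrt(2)*exp(I*pi/4)/8 + I/4 on |1>.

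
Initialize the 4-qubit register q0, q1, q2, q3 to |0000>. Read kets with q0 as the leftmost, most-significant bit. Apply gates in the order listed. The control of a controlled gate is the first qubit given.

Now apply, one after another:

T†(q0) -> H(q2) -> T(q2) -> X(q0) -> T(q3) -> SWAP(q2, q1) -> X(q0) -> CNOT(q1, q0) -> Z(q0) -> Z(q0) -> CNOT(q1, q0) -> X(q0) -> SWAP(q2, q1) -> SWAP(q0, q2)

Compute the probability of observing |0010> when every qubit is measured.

A full measurement returns |0010> with probability 1/2. Key observation: steps 6-13 multiply out to the identity, so the circuit reduces to the remaining gates.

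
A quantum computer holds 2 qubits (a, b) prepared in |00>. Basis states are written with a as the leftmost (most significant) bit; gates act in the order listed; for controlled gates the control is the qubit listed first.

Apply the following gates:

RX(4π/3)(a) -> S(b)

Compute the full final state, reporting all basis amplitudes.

The final amplitudes are -1/2 on |00>, 0 on |01>, -sqrt(3)*I/2 on |10>, 0 on |11>.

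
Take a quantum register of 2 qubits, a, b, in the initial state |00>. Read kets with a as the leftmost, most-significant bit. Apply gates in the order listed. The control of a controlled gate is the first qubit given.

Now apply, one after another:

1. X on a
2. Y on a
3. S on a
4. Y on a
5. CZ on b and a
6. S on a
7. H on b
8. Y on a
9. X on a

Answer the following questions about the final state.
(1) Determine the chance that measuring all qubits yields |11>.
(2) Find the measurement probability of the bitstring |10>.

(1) The probability of measuring |11> is 1/2.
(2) Outcome |10> occurs with probability 1/2.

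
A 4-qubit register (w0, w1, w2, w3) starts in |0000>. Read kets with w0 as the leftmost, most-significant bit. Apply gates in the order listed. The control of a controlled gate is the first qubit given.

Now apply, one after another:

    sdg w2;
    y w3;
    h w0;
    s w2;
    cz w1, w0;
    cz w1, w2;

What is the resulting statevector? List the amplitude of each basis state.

The final amplitudes are sqrt(2)*I/2 on |0001>, sqrt(2)*I/2 on |1001>, and 0 on every other basis state.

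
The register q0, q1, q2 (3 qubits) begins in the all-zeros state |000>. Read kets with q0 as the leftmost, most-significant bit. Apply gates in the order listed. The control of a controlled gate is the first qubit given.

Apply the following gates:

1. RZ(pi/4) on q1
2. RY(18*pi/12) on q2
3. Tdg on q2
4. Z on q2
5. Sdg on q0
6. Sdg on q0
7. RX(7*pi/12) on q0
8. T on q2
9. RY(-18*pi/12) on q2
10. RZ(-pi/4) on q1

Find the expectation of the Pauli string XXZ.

In the final state, XXZ has expectation 0.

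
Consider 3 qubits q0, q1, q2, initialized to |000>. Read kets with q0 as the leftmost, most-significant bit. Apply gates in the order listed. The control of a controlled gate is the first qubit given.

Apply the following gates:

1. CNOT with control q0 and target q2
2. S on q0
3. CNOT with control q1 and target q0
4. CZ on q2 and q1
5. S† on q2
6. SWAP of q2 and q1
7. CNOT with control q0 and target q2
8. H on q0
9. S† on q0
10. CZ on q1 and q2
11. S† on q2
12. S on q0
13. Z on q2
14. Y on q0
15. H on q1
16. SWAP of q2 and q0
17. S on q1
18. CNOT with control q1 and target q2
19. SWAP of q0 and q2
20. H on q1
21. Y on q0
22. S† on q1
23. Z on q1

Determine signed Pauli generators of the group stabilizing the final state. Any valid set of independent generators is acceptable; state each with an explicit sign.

The final state is stabilized by the group generated by +XII, -IXI, +IIZ; other independent generating sets are equally valid.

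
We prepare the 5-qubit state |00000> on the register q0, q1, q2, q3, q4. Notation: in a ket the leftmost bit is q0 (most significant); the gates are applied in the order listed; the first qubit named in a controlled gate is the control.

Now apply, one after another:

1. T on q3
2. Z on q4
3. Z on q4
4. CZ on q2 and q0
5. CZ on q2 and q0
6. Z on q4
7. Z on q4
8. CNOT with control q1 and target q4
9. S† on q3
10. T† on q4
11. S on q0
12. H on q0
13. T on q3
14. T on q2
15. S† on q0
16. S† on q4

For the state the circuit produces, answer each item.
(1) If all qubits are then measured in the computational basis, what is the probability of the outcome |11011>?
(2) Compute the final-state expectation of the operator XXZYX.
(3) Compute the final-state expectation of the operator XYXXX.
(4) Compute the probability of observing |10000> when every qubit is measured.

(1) Outcome |11011> occurs with probability 0. Key observation: the block from step 2 through step 7 cancels to the identity and can be dropped.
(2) The observable XXZYX averages to 0.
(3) The expectation value of XYXXX is 0.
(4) A full measurement returns |10000> with probability 1/2.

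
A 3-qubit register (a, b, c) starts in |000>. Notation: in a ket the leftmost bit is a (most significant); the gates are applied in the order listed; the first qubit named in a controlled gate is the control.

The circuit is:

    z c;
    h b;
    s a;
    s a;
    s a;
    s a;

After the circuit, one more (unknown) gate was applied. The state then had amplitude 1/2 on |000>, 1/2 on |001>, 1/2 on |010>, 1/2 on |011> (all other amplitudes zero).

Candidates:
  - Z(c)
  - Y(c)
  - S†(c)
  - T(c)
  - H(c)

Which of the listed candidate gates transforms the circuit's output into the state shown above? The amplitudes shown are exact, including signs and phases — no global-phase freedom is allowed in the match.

The applied gate was H(c). Key observation: the block from step 3 through step 6 cancels to the identity and can be dropped.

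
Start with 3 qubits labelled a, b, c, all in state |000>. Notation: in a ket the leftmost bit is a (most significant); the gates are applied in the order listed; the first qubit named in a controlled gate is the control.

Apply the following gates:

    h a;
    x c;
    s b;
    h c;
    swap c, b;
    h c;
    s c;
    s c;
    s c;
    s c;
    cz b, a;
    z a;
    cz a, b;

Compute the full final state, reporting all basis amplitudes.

The resulting statevector has amplitude sqrt(2)/4 on |000>, sqrt(2)/4 on |001>, -sqrt(2)/4 on |010>, -sqrt(2)/4 on |011>, -sqrt(2)/4 on |100>, -sqrt(2)/4 on |101>, sqrt(2)/4 on |110>, sqrt(2)/4 on |111>. Key observation: the block from step 7 through step 10 cancels to the identity and can be dropped.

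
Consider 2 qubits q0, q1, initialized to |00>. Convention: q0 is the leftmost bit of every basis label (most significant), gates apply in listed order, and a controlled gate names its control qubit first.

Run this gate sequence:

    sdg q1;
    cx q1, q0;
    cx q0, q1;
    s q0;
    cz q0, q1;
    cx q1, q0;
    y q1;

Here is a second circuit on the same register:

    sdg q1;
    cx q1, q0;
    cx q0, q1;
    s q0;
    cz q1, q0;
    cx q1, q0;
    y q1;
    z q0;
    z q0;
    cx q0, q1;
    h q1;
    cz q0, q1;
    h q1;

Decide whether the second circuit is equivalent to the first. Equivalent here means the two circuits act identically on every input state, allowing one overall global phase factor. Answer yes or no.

Yes — the two circuits implement the same unitary up to a global phase.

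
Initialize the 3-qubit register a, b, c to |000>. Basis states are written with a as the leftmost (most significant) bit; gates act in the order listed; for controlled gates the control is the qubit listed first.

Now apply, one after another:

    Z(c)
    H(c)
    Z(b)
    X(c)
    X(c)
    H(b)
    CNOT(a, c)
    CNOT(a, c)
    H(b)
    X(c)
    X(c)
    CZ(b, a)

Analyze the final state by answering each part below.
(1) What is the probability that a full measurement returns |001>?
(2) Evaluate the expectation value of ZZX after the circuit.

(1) Outcome |001> occurs with probability 1/2.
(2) In the final state, ZZX has expectation 1.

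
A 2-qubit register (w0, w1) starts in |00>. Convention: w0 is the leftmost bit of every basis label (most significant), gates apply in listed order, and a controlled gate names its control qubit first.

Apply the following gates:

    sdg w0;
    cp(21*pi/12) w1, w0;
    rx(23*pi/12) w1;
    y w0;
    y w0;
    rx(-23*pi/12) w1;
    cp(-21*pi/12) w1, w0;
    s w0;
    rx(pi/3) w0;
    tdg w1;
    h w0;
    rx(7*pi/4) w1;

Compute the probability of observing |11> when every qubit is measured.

A full measurement returns |11> with probability 1/4 - sqrt(2)/8. Key observation: steps 1-8 multiply out to the identity, so the circuit reduces to the remaining gates.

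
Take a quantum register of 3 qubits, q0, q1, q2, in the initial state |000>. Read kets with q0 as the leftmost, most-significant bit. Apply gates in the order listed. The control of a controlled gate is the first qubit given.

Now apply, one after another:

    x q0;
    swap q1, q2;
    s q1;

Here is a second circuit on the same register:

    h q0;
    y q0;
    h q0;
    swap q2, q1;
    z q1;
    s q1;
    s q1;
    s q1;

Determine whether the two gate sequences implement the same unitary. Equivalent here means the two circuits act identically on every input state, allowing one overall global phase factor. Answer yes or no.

No: there is an input state on which the two circuits produce genuinely different outputs (not merely differing by a phase).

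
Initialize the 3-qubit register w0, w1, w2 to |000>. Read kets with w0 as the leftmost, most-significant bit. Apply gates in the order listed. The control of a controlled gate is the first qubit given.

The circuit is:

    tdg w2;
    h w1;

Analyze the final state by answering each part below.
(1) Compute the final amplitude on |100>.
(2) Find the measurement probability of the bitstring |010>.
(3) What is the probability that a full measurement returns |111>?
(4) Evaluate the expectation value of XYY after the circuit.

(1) The final state's coefficient on |100> equals 0.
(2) The probability of measuring |010> is 1/2.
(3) Outcome |111> occurs with probability 0.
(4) The observable XYY averages to 0.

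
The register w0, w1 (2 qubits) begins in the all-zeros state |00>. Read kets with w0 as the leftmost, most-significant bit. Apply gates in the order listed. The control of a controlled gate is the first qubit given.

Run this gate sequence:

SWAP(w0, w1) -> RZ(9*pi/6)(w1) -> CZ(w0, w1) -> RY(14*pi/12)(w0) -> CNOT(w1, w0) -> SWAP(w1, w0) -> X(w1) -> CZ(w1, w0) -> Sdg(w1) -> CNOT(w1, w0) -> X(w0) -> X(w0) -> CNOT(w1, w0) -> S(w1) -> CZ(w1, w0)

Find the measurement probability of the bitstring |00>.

A full measurement returns |00> with probability sqrt(3)/4 + 1/2. Key observation: the block from step 8 through step 15 cancels to the identity and can be dropped.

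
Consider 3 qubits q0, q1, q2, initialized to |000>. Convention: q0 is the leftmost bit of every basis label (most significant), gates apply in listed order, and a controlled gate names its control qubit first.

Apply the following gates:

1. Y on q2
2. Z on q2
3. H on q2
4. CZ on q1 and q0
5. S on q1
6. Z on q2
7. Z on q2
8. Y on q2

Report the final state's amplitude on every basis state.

After the circuit, the state carries amplitude sqrt(2)/2 on |000>, sqrt(2)/2 on |001>, and 0 on every other basis state.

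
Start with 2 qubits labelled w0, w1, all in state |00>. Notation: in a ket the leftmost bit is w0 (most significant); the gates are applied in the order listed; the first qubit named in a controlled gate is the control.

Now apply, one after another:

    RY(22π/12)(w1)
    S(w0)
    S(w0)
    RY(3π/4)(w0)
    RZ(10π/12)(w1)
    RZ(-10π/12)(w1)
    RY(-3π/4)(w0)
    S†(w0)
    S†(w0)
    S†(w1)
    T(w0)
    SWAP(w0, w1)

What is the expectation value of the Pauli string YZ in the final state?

The expectation value of YZ is 1/2. Key observation: steps 2-9 multiply out to the identity, so the circuit reduces to the remaining gates.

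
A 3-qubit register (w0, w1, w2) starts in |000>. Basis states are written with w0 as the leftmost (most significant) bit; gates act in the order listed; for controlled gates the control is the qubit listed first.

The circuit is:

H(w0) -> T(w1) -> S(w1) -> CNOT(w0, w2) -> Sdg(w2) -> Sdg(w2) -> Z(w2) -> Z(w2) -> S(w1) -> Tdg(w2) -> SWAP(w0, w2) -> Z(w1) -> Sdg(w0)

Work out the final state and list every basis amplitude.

The resulting statevector has amplitude sqrt(2)/2 on |000>, sqrt(2)*exp(I*pi/4)/2 on |101>, and 0 on every other basis state.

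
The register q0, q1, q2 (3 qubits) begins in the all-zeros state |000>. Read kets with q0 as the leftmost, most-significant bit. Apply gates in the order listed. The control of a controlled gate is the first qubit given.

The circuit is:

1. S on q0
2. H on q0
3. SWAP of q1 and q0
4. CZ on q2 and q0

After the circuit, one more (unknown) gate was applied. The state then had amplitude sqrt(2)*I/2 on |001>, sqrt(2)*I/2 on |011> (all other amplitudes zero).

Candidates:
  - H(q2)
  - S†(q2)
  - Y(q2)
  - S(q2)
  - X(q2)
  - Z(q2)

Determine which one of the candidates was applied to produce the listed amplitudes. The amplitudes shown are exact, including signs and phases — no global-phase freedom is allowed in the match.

The applied gate was Y(q2).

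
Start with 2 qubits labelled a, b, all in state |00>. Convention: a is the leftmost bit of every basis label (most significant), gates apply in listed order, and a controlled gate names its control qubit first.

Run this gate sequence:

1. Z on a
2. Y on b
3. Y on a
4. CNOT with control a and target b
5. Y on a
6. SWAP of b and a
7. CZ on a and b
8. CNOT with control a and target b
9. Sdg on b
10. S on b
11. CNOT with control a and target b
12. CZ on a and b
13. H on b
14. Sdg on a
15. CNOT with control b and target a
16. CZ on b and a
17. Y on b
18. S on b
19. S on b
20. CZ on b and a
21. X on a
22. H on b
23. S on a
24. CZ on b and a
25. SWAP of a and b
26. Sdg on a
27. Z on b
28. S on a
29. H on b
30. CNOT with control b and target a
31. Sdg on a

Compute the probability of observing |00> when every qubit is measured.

The probability of measuring |00> is 1/4. Key observation: the block from step 7 through step 12 cancels to the identity and can be dropped.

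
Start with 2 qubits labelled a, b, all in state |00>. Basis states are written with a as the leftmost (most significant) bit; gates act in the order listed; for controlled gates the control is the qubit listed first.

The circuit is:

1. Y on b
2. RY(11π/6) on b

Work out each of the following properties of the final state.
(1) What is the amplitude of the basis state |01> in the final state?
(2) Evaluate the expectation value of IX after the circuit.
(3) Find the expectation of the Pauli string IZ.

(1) The final state's coefficient on |01> equals I*(-sqrt(6) - sqrt(2))/4.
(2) The observable IX averages to 1/2.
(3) The observable IZ averages to -sqrt(3)/2.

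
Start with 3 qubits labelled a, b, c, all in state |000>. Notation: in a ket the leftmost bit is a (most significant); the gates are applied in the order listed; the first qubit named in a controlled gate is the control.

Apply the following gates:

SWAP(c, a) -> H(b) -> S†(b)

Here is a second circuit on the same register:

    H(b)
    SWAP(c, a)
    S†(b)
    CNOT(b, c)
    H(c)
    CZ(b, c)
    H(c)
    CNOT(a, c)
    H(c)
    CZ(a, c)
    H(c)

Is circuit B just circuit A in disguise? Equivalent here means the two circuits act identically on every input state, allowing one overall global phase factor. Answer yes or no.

Yes, they are equivalent — the unitaries differ by at most a global phase.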